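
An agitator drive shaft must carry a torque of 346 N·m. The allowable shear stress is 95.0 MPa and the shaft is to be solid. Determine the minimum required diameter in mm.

For a solid shaft τ_max = 16T/(πd³), so d = (16T/(π τ_allow))^(1/3) = (16·346.0/(π·9.50×10^7))^(1/3) = 0.02647 m.

26.5 mm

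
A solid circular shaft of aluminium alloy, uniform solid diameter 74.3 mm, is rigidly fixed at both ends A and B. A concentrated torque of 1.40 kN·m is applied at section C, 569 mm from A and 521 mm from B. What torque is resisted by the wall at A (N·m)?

With uniform GJ and both ends fixed, compatibility θ_AC = θ_CB gives T_A·a = T_B·b, together with T_A + T_B = T₀.
T_A = T₀·b/(a+b) = 1400·521/1090 = 669.2 N·m; T_B = 730.8 N·m.

669 N·m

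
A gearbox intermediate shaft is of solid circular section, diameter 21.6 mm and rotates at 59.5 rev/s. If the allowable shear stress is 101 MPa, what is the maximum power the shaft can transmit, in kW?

J = πd⁴/32 = π(0.0216)⁴/32 = 2.137×10^-8 m⁴.
T_max = τ_allow·J/r = 1.01×10^8 × 2.137×10^-8 / 0.0108 = 199.9 N·m.
ω = 2π·59.5 = 373.8 rad/s, so P_max = T_max·ω = 7.472×10^4 W.

74.7 kW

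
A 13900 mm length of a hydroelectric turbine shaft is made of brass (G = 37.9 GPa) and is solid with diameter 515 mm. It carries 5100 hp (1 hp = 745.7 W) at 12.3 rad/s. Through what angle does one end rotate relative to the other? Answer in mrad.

16.4 mrad

ω = 12.3 rad/s, so T = P/ω = 5100×745.7 / 12.30 = 309200 N·m.
J = πd⁴/32 = π(0.515)⁴/32 = 6.906×10^-3 m⁴.
θ = T·L/(G·J) = 309200 × 13.9 / (37.9×10⁹ × 6.906×10^-3) = 0.01642 rad.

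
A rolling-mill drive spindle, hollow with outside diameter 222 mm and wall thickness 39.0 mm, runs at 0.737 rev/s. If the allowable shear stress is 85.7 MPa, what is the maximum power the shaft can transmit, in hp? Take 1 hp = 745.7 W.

941 hp

J = π(d_o⁴ − d_i⁴)/32 = π(0.222⁴ − 0.144⁴)/32 = 1.962×10^-4 m⁴.
T_max = τ_allow·J/r = 8.57×10^7 × 1.962×10^-4 / 0.111 = 151500 N·m.
ω = 2π·0.737 = 4.631 rad/s, so P_max = T_max·ω = 7.016×10^5 W.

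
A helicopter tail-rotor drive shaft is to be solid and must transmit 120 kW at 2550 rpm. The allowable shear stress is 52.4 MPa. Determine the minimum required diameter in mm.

ω = 2π·2550/60 = 267.0 rad/s, so T = P/ω = 120×10³ / 267.0 = 449.4 N·m.
For a solid shaft τ_max = 16T/(πd³), so d = (16T/(π τ_allow))^(1/3) = (16·449.4/(π·5.24×10^7))^(1/3) = 0.03522 m.

35.2 mm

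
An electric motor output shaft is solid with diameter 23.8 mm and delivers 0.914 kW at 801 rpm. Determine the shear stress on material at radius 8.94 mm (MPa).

ω = 2π·801/60 = 83.88 rad/s, so T = P/ω = 0.914×10³ / 83.88 = 10.90 N·m.
J = πd⁴/32 = π(0.0238)⁴/32 = 3.150×10^-8 m⁴.
Shear stress varies linearly with radius: τ = T·r/J = 10.90 × 0.00894 / 3.150×10^-8 = 3.093×10^6 Pa.

3.09 MPa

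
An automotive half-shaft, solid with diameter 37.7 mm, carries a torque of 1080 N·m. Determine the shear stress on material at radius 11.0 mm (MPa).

J = πd⁴/32 = π(0.0377)⁴/32 = 1.983×10^-7 m⁴.
Shear stress varies linearly with radius: τ = T·r/J = 1080 × 0.0110 / 1.983×10^-7 = 5.990×10^7 Pa.

59.9 MPa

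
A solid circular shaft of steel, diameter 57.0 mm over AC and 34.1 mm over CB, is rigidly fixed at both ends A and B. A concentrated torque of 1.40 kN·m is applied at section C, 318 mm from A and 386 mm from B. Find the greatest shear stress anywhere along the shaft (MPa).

34.8 MPa

Compatibility: T_A·a/J_AC = T_B·b/J_CB with T_A + T_B = T₀.
J_AC = 1.04×10^-6 m⁴, J_CB = 1.33×10^-7 m⁴, so T_A = T₀·(J_AC/a)/((J_AC/a)+(J_CB/b)) = 1266 N·m, T_B = 133.6 N·m.
τ in each portion: τ_AC = 3.48×10^7 Pa, τ_CB = 1.72×10^7 Pa; maximum is in AC.
τ_max = T_AC·r/J = 1266·0.0285/1.04×10^-6 = 3.483×10^7 Pa.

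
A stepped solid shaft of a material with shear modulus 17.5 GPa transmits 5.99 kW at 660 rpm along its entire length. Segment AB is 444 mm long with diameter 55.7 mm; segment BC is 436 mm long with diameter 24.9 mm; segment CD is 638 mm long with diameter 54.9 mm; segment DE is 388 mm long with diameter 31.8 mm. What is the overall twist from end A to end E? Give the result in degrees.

4.71°

ω = 2π·660/60 = 69.12 rad/s, so T = P/ω = 5.99×10³ / 69.12 = 86.67 N·m.
J_AB = π(0.0557)⁴/32 = 9.45×10^-7 m⁴; J_BC = π(0.0249)⁴/32 = 3.77×10^-8 m⁴; J_CD = π(0.0549)⁴/32 = 8.92×10^-7 m⁴; J_DE = π(0.0318)⁴/32 = 1.00×10^-7 m⁴.
θ = (T/G)·Σ L_i/J_i = (86.67/17.5×10⁹)·(0.444/9.45×10^-7 + 0.436/3.77×10^-8 + 0.638/8.92×10^-7 + 0.388/1.00×10^-7) = 0.08222 rad.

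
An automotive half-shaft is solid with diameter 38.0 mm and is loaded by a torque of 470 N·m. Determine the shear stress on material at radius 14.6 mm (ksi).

4.86 ksi

J = πd⁴/32 = π(0.0380)⁴/32 = 2.047×10^-7 m⁴.
Shear stress varies linearly with radius: τ = T·r/J = 470.0 × 0.0146 / 2.047×10^-7 = 3.352×10^7 Pa.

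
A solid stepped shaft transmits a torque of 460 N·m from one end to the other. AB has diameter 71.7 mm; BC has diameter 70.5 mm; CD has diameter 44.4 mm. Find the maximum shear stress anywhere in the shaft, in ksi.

3.88 ksi

Under the same torque, τ_max = 16T/(πd³) is largest where d is smallest — segment CD (d = 44.4 mm).
τ_max = 16·460.0/(π·(0.0444)³) = 2.677×10^7 Pa.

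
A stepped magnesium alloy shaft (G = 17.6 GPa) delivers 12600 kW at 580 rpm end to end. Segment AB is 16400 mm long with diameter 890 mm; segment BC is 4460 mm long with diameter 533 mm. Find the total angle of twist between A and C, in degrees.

0.560°

ω = 2π·580/60 = 60.74 rad/s, so T = P/ω = 12600×10³ / 60.74 = 207500 N·m.
J_AB = π(0.890)⁴/32 = 0.0616 m⁴; J_BC = π(0.533)⁴/32 = 7.92×10^-3 m⁴.
θ = (T/G)·Σ L_i/J_i = (207500/17.6×10⁹)·(16.4/0.0616 + 4.46/7.92×10^-3) = 9.773×10^-3 rad.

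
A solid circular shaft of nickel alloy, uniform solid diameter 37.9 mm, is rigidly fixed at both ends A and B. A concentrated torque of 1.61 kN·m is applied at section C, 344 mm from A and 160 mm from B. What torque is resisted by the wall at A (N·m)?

With uniform GJ and both ends fixed, compatibility θ_AC = θ_CB gives T_A·a = T_B·b, together with T_A + T_B = T₀.
T_A = T₀·b/(a+b) = 1610·160/504.0 = 511.1 N·m; T_B = 1099 N·m.

511 N·m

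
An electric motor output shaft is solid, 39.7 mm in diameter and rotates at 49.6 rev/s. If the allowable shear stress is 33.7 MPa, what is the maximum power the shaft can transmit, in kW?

129 kW

J = πd⁴/32 = π(0.0397)⁴/32 = 2.439×10^-7 m⁴.
T_max = τ_allow·J/r = 3.37×10^7 × 2.439×10^-7 / 0.0199 = 414.0 N·m.
ω = 2π·49.6 = 311.6 rad/s, so P_max = T_max·ω = 1.290×10^5 W.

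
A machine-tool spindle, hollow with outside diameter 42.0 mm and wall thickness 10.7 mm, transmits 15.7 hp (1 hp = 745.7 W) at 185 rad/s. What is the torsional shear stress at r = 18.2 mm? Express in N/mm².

4.00 N/mm²

ω = 185 rad/s, so T = P/ω = 15.7×745.7 / 185.0 = 63.28 N·m.
J = π(d_o⁴ − d_i⁴)/32 = π(0.0420⁴ − 0.0206⁴)/32 = 2.878×10^-7 m⁴.
Shear stress varies linearly with radius: τ = T·r/J = 63.28 × 0.0182 / 2.878×10^-7 = 4.002×10^6 Pa.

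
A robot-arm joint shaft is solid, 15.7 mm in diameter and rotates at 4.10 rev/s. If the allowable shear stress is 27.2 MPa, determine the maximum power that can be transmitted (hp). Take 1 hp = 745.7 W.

J = πd⁴/32 = π(0.0157)⁴/32 = 5.965×10^-9 m⁴.
T_max = τ_allow·J/r = 2.72×10^7 × 5.965×10^-9 / 0.00785 = 20.67 N·m.
ω = 2π·4.10 = 25.76 rad/s, so P_max = T_max·ω = 532.4 W.

0.714 hp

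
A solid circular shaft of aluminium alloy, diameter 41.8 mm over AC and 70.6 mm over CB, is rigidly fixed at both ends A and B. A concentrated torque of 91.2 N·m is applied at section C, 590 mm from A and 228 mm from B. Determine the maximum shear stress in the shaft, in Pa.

Compatibility: T_A·a/J_AC = T_B·b/J_CB with T_A + T_B = T₀.
J_AC = 3.00×10^-7 m⁴, J_CB = 2.44×10^-6 m⁴, so T_A = T₀·(J_AC/a)/((J_AC/a)+(J_CB/b)) = 4.134 N·m, T_B = 87.07 N·m.
τ in each portion: τ_AC = 2.88×10^5 Pa, τ_CB = 1.26×10^6 Pa; maximum is in CB.
τ_max = T_CB·r/J = 87.07·0.0353/2.44×10^-6 = 1.260×10^6 Pa.

1.26e6 Pa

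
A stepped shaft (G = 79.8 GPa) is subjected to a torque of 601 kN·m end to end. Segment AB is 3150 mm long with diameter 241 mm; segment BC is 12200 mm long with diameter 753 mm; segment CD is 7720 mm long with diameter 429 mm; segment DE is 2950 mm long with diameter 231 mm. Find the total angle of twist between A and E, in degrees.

J_AB = π(0.241)⁴/32 = 3.31×10^-4 m⁴; J_BC = π(0.753)⁴/32 = 0.0316 m⁴; J_CD = π(0.429)⁴/32 = 3.33×10^-3 m⁴; J_DE = π(0.231)⁴/32 = 2.80×10^-4 m⁴.
θ = (T/G)·Σ L_i/J_i = (601000/79.8×10⁹)·(3.15/3.31×10^-4 + 12.2/0.0316 + 7.72/3.33×10^-3 + 2.95/2.80×10^-4) = 0.1715 rad.

9.83°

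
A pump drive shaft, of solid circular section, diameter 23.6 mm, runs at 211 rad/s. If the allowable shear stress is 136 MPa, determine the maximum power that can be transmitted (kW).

74.1 kW

J = πd⁴/32 = π(0.0236)⁴/32 = 3.045×10^-8 m⁴.
T_max = τ_allow·J/r = 1.36×10^8 × 3.045×10^-8 / 0.0118 = 351.0 N·m.
ω = 211 rad/s, so P_max = T_max·ω = 7.406×10^4 W.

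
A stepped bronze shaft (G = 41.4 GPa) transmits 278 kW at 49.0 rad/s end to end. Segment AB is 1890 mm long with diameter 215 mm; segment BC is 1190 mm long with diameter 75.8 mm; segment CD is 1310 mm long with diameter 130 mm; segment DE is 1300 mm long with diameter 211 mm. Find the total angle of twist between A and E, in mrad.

58.9 mrad

ω = 49.0 rad/s, so T = P/ω = 278×10³ / 49.00 = 5673 N·m.
J_AB = π(0.215)⁴/32 = 2.10×10^-4 m⁴; J_BC = π(0.0758)⁴/32 = 3.24×10^-6 m⁴; J_CD = π(0.130)⁴/32 = 2.80×10^-5 m⁴; J_DE = π(0.211)⁴/32 = 1.95×10^-4 m⁴.
θ = (T/G)·Σ L_i/J_i = (5673/41.4×10⁹)·(1.89/2.10×10^-4 + 1.19/3.24×10^-6 + 1.31/2.80×10^-5 + 1.30/1.95×10^-4) = 0.05887 rad.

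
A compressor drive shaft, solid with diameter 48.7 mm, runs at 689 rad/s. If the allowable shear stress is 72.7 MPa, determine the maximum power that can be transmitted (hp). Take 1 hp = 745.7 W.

1520 hp

J = πd⁴/32 = π(0.0487)⁴/32 = 5.522×10^-7 m⁴.
T_max = τ_allow·J/r = 7.27×10^7 × 5.522×10^-7 / 0.0244 = 1649 N·m.
ω = 689 rad/s, so P_max = T_max·ω = 1.136×10^6 W.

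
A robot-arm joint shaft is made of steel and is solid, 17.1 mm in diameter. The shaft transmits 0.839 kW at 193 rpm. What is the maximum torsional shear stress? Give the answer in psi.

6130 psi

ω = 2π·193/60 = 20.21 rad/s, so T = P/ω = 0.839×10³ / 20.21 = 41.51 N·m.
J = πd⁴/32 = π(0.0171)⁴/32 = 8.394×10^-9 m⁴.
τ_max = T·r/J = 41.51 × 0.00855 / 8.394×10^-9 = 4.228×10^7 Pa.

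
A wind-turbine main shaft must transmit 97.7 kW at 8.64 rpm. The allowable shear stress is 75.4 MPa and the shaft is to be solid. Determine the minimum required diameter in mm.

194 mm

ω = 2π·8.64/60 = 0.9048 rad/s, so T = P/ω = 97.7×10³ / 0.9048 = 108000 N·m.
For a solid shaft τ_max = 16T/(πd³), so d = (16T/(π τ_allow))^(1/3) = (16·108000/(π·7.54×10^7))^(1/3) = 0.1939 m.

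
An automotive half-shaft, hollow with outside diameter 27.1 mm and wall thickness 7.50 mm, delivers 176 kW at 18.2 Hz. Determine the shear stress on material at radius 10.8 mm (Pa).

3.27e8 Pa

ω = 2π·18.2 = 114.4 rad/s, so T = P/ω = 176×10³ / 114.4 = 1539 N·m.
J = π(d_o⁴ − d_i⁴)/32 = π(0.0271⁴ − 0.0121⁴)/32 = 5.085×10^-8 m⁴.
Shear stress varies linearly with radius: τ = T·r/J = 1539 × 0.0108 / 5.085×10^-8 = 3.269×10^8 Pa.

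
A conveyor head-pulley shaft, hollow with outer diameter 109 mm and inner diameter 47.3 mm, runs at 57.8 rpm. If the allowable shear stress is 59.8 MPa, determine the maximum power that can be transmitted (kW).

J = π(d_o⁴ − d_i⁴)/32 = π(0.109⁴ − 0.0473⁴)/32 = 1.337×10^-5 m⁴.
T_max = τ_allow·J/r = 5.98×10^7 × 1.337×10^-5 / 0.0545 = 14670 N·m.
ω = 2π·57.8/60 = 6.053 rad/s, so P_max = T_max·ω = 8.877×10^4 W.

88.8 kW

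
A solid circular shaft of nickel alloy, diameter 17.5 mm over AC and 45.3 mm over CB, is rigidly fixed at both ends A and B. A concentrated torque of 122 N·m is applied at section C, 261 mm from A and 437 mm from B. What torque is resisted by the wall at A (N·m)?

4.39 N·m

Compatibility: T_A·a/J_AC = T_B·b/J_CB with T_A + T_B = T₀.
J_AC = 9.21×10^-9 m⁴, J_CB = 4.13×10^-7 m⁴, so T_A = T₀·(J_AC/a)/((J_AC/a)+(J_CB/b)) = 4.386 N·m, T_B = 117.6 N·m.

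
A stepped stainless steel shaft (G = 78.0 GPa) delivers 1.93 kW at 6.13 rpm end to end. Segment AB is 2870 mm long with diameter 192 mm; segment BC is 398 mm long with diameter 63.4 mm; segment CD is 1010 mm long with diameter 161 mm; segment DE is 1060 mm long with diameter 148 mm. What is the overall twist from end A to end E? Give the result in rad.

ω = 2π·6.13/60 = 0.6419 rad/s, so T = P/ω = 1.93×10³ / 0.6419 = 3007 N·m.
J_AB = π(0.192)⁴/32 = 1.33×10^-4 m⁴; J_BC = π(0.0634)⁴/32 = 1.59×10^-6 m⁴; J_CD = π(0.161)⁴/32 = 6.60×10^-5 m⁴; J_DE = π(0.148)⁴/32 = 4.71×10^-5 m⁴.
θ = (T/G)·Σ L_i/J_i = (3007/78.0×10⁹)·(2.87/1.33×10^-4 + 0.398/1.59×10^-6 + 1.01/6.60×10^-5 + 1.06/4.71×10^-5) = 0.01196 rad.

0.0120 rad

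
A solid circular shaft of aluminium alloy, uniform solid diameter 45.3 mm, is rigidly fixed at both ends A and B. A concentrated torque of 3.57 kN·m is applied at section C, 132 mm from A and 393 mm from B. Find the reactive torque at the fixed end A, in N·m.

2670 N·m

With uniform GJ and both ends fixed, compatibility θ_AC = θ_CB gives T_A·a = T_B·b, together with T_A + T_B = T₀.
T_A = T₀·b/(a+b) = 3570·393/525.0 = 2672 N·m; T_B = 897.6 N·m.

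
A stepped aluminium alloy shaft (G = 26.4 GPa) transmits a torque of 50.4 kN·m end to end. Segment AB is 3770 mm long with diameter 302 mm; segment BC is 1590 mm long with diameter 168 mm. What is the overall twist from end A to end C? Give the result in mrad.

J_AB = π(0.302)⁴/32 = 8.17×10^-4 m⁴; J_BC = π(0.168)⁴/32 = 7.82×10^-5 m⁴.
θ = (T/G)·Σ L_i/J_i = (50400/26.4×10⁹)·(3.77/8.17×10^-4 + 1.59/7.82×10^-5) = 0.04763 rad.

47.6 mrad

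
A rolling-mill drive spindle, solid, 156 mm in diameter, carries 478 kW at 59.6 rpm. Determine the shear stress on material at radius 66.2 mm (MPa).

87.2 MPa

ω = 2π·59.6/60 = 6.241 rad/s, so T = P/ω = 478×10³ / 6.241 = 76590 N·m.
J = πd⁴/32 = π(0.156)⁴/32 = 5.814×10^-5 m⁴.
Shear stress varies linearly with radius: τ = T·r/J = 76590 × 0.0662 / 5.814×10^-5 = 8.720×10^7 Pa.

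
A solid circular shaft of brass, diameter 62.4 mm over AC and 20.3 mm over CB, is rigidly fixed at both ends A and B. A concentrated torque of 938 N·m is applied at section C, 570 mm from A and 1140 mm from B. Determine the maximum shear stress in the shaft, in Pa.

Compatibility: T_A·a/J_AC = T_B·b/J_CB with T_A + T_B = T₀.
J_AC = 1.49×10^-6 m⁴, J_CB = 1.67×10^-8 m⁴, so T_A = T₀·(J_AC/a)/((J_AC/a)+(J_CB/b)) = 932.8 N·m, T_B = 5.224 N·m.
τ in each portion: τ_AC = 1.96×10^7 Pa, τ_CB = 3.18×10^6 Pa; maximum is in AC.
τ_max = T_AC·r/J = 932.8·0.0312/1.49×10^-6 = 1.955×10^7 Pa.

1.96e7 Pa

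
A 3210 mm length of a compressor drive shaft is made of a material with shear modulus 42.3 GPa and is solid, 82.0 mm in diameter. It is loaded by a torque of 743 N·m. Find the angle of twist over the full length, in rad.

0.0127 rad

J = πd⁴/32 = π(0.0820)⁴/32 = 4.439×10^-6 m⁴.
θ = T·L/(G·J) = 743.0 × 3.21 / (42.3×10⁹ × 4.439×10^-6) = 0.01270 rad.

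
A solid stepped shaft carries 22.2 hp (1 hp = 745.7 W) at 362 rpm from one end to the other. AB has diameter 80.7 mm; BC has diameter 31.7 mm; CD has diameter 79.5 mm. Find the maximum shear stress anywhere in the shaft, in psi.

ω = 2π·362/60 = 37.91 rad/s, so T = P/ω = 22.2×745.7 / 37.91 = 436.7 N·m.
Under the same torque, τ_max = 16T/(πd³) is largest where d is smallest — segment BC (d = 31.7 mm).
τ_max = 16·436.7/(π·(0.0317)³) = 6.982×10^7 Pa.

10100 psi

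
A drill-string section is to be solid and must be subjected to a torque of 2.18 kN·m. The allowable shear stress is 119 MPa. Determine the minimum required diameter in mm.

For a solid shaft τ_max = 16T/(πd³), so d = (16T/(π τ_allow))^(1/3) = (16·2180/(π·1.19×10^8))^(1/3) = 0.04536 m.

45.4 mm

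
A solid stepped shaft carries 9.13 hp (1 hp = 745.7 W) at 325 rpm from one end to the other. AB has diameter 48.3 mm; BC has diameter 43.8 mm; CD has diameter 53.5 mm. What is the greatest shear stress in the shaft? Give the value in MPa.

12.1 MPa

ω = 2π·325/60 = 34.03 rad/s, so T = P/ω = 9.13×745.7 / 34.03 = 200.0 N·m.
Under the same torque, τ_max = 16T/(πd³) is largest where d is smallest — segment BC (d = 43.8 mm).
τ_max = 16·200.0/(π·(0.0438)³) = 1.212×10^7 Pa.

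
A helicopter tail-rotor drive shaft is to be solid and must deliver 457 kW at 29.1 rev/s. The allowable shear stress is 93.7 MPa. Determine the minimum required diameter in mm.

ω = 2π·29.1 = 182.8 rad/s, so T = P/ω = 457×10³ / 182.8 = 2499 N·m.
For a solid shaft τ_max = 16T/(πd³), so d = (16T/(π τ_allow))^(1/3) = (16·2499/(π·9.37×10^7))^(1/3) = 0.05141 m.

51.4 mm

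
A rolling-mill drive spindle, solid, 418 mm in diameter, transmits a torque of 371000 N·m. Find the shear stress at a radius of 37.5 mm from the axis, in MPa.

4.64 MPa

J = πd⁴/32 = π(0.418)⁴/32 = 2.997×10^-3 m⁴.
Shear stress varies linearly with radius: τ = T·r/J = 371000 × 0.0375 / 2.997×10^-3 = 4.642×10^6 Pa.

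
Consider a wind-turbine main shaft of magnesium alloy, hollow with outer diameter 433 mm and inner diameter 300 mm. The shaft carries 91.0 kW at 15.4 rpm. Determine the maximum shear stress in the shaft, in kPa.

4600 kPa

ω = 2π·15.4/60 = 1.613 rad/s, so T = P/ω = 91.0×10³ / 1.613 = 56430 N·m.
J = π(d_o⁴ − d_i⁴)/32 = π(0.433⁴ − 0.300⁴)/32 = 2.656×10^-3 m⁴.
τ_max = T·r/J = 56430 × 0.216 / 2.656×10^-3 = 4.600×10^6 Pa.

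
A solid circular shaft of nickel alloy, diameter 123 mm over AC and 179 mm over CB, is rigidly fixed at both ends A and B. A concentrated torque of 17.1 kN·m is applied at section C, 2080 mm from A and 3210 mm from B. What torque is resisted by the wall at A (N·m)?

Compatibility: T_A·a/J_AC = T_B·b/J_CB with T_A + T_B = T₀.
J_AC = 2.25×10^-5 m⁴, J_CB = 1.01×10^-4 m⁴, so T_A = T₀·(J_AC/a)/((J_AC/a)+(J_CB/b)) = 4377 N·m, T_B = 12720 N·m.

4380 N·m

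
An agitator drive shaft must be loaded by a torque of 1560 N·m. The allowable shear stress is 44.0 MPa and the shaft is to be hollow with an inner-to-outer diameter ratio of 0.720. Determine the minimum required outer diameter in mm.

For a hollow shaft with d_i/d_o = 0.720: τ_max = 16T/(π d_o³ (1−k⁴)), so d_o = [16T/(π τ_allow (1−k⁴))]^(1/3) = [16·1560/(π·4.40×10^7·0.7313)]^(1/3) = 0.06274 m.

62.7 mm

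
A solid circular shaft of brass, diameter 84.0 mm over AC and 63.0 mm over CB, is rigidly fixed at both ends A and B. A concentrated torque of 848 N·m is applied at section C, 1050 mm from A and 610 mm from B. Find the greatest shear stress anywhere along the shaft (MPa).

Compatibility: T_A·a/J_AC = T_B·b/J_CB with T_A + T_B = T₀.
J_AC = 4.89×10^-6 m⁴, J_CB = 1.55×10^-6 m⁴, so T_A = T₀·(J_AC/a)/((J_AC/a)+(J_CB/b)) = 549.0 N·m, T_B = 299.0 N·m.
τ in each portion: τ_AC = 4.72×10^6 Pa, τ_CB = 6.09×10^6 Pa; maximum is in CB.
τ_max = T_CB·r/J = 299.0·0.0315/1.55×10^-6 = 6.090×10^6 Pa.

6.09 MPa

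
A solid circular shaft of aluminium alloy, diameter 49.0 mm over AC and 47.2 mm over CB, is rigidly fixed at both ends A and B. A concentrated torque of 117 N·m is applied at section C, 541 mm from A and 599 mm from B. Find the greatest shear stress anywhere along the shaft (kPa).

Compatibility: T_A·a/J_AC = T_B·b/J_CB with T_A + T_B = T₀.
J_AC = 5.66×10^-7 m⁴, J_CB = 4.87×10^-7 m⁴, so T_A = T₀·(J_AC/a)/((J_AC/a)+(J_CB/b)) = 65.82 N·m, T_B = 51.18 N·m.
τ in each portion: τ_AC = 2.85×10^6 Pa, τ_CB = 2.48×10^6 Pa; maximum is in AC.
τ_max = T_AC·r/J = 65.82·0.0245/5.66×10^-7 = 2.849×10^6 Pa.

2850 kPa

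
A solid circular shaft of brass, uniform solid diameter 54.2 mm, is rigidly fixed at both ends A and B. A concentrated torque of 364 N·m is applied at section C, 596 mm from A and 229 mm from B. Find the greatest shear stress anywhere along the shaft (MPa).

With uniform GJ and both ends fixed, compatibility θ_AC = θ_CB gives T_A·a = T_B·b, together with T_A + T_B = T₀.
T_A = T₀·b/(a+b) = 364.0·229/825.0 = 101.0 N·m; T_B = 263.0 N·m.
τ in each portion: τ_AC = 3.23×10^6 Pa, τ_CB = 8.41×10^6 Pa; maximum is in CB.
τ_max = T_CB·r/J = 263.0·0.0271/8.47×10^-7 = 8.411×10^6 Pa.

8.41 MPa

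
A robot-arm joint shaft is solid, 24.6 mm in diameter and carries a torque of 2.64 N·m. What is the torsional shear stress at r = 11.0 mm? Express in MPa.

J = πd⁴/32 = π(0.0246)⁴/32 = 3.595×10^-8 m⁴.
Shear stress varies linearly with radius: τ = T·r/J = 2.640 × 0.0110 / 3.595×10^-8 = 8.077×10^5 Pa.

0.808 MPa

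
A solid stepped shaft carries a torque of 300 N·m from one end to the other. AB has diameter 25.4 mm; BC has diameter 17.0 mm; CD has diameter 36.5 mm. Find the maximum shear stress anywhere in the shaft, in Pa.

3.11e8 Pa

Under the same torque, τ_max = 16T/(πd³) is largest where d is smallest — segment BC (d = 17.0 mm).
τ_max = 16·300.0/(π·(0.0170)³) = 3.110×10^8 Pa.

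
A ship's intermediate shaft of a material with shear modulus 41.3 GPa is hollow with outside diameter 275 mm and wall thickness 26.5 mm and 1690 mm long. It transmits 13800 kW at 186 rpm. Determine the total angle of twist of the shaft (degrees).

5.14°

ω = 2π·186/60 = 19.48 rad/s, so T = P/ω = 13800×10³ / 19.48 = 708500 N·m.
J = π(d_o⁴ − d_i⁴)/32 = π(0.275⁴ − 0.222⁴)/32 = 3.230×10^-4 m⁴.
θ = T·L/(G·J) = 708500 × 1.69 / (41.3×10⁹ × 3.230×10^-4) = 0.08975 rad.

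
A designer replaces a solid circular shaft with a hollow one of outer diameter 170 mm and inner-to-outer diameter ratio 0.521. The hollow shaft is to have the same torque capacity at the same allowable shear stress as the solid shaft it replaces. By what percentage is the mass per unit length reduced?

23.3 %

Equal τ_max and T ⇒ the solid shaft needs d_s³ = d_o³(1−k⁴), so d_s = 170·(1−0.521⁴)^(1/3) = 165.7 mm.
Area ratio A_h/A_s = d_o²(1−k²)/d_s² = (1−k²)/(1−k⁴)^(2/3) = 0.7667.
Mass saving = 1 − 0.7667 = 23.3 %.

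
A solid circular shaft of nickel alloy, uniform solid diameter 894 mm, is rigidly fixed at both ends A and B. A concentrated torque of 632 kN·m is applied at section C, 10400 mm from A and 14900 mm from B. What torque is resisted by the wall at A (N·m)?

With uniform GJ and both ends fixed, compatibility θ_AC = θ_CB gives T_A·a = T_B·b, together with T_A + T_B = T₀.
T_A = T₀·b/(a+b) = 632000·14900/25300 = 372200 N·m; T_B = 259800 N·m.

372000 N·m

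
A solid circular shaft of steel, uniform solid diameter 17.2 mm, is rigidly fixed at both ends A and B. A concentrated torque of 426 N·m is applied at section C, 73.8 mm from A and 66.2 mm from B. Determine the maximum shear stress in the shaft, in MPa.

With uniform GJ and both ends fixed, compatibility θ_AC = θ_CB gives T_A·a = T_B·b, together with T_A + T_B = T₀.
T_A = T₀·b/(a+b) = 426.0·66.2/140.0 = 201.4 N·m; T_B = 224.6 N·m.
τ in each portion: τ_AC = 2.02×10^8 Pa, τ_CB = 2.25×10^8 Pa; maximum is in CB.
τ_max = T_CB·r/J = 224.6·0.00860/8.59×10^-9 = 2.248×10^8 Pa.

225 MPa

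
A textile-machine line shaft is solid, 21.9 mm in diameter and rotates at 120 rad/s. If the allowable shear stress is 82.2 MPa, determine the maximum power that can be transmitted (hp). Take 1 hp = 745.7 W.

J = πd⁴/32 = π(0.0219)⁴/32 = 2.258×10^-8 m⁴.
T_max = τ_allow·J/r = 8.22×10^7 × 2.258×10^-8 / 0.0109 = 169.5 N·m.
ω = 120 rad/s, so P_max = T_max·ω = 2.034×10^4 W.

27.3 hp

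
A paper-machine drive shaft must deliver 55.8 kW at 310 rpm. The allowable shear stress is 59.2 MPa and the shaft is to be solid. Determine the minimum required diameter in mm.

ω = 2π·310/60 = 32.46 rad/s, so T = P/ω = 55.8×10³ / 32.46 = 1719 N·m.
For a solid shaft τ_max = 16T/(πd³), so d = (16T/(π τ_allow))^(1/3) = (16·1719/(π·5.92×10^7))^(1/3) = 0.05288 m.

52.9 mm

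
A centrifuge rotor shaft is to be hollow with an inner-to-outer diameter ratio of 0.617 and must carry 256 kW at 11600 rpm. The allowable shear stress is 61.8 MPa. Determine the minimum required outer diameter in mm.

27.3 mm

ω = 2π·11600/60 = 1215 rad/s, so T = P/ω = 256×10³ / 1215 = 210.7 N·m.
For a hollow shaft with d_i/d_o = 0.617: τ_max = 16T/(π d_o³ (1−k⁴)), so d_o = [16T/(π τ_allow (1−k⁴))]^(1/3) = [16·210.7/(π·6.18×10^7·0.8551)]^(1/3) = 0.02728 m.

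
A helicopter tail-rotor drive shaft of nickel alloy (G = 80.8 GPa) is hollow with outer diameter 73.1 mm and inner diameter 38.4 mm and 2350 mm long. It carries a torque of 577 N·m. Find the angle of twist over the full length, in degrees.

0.371°

J = π(d_o⁴ − d_i⁴)/32 = π(0.0731⁴ − 0.0384⁴)/32 = 2.590×10^-6 m⁴.
θ = T·L/(G·J) = 577.0 × 2.35 / (80.8×10⁹ × 2.590×10^-6) = 6.480×10^-3 rad.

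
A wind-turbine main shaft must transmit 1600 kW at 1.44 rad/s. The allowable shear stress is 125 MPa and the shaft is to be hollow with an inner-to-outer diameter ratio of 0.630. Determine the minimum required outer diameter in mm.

ω = 1.44 rad/s, so T = P/ω = 1600×10³ / 1.440 = 1.111e6 N·m.
For a hollow shaft with d_i/d_o = 0.630: τ_max = 16T/(π d_o³ (1−k⁴)), so d_o = [16T/(π τ_allow (1−k⁴))]^(1/3) = [16·1.111e6/(π·1.25×10^8·0.8425)]^(1/3) = 0.3774 m.

377 mm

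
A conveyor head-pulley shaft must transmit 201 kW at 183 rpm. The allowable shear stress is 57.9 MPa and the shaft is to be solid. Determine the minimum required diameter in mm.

ω = 2π·183/60 = 19.16 rad/s, so T = P/ω = 201×10³ / 19.16 = 10490 N·m.
For a solid shaft τ_max = 16T/(πd³), so d = (16T/(π τ_allow))^(1/3) = (16·10490/(π·5.79×10^7))^(1/3) = 0.09735 m.

97.4 mm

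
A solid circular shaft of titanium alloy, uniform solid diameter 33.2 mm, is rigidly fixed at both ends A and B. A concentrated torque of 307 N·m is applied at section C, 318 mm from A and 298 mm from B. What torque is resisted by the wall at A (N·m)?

149 N·m

With uniform GJ and both ends fixed, compatibility θ_AC = θ_CB gives T_A·a = T_B·b, together with T_A + T_B = T₀.
T_A = T₀·b/(a+b) = 307.0·298/616.0 = 148.5 N·m; T_B = 158.5 N·m.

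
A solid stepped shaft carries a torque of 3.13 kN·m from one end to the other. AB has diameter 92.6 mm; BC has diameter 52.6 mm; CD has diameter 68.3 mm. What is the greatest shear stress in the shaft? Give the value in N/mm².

110 N/mm²

Under the same torque, τ_max = 16T/(πd³) is largest where d is smallest — segment BC (d = 52.6 mm).
τ_max = 16·3130/(π·(0.0526)³) = 1.095×10^8 Pa.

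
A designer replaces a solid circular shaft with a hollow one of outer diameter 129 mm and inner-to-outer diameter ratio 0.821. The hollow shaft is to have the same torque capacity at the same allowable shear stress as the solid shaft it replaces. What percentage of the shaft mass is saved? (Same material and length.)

51.2 %

Equal τ_max and T ⇒ the solid shaft needs d_s³ = d_o³(1−k⁴), so d_s = 129·(1−0.821⁴)^(1/3) = 105.4 mm.
Area ratio A_h/A_s = d_o²(1−k²)/d_s² = (1−k²)/(1−k⁴)^(2/3) = 0.4881.
Mass saving = 1 − 0.4881 = 51.2 %.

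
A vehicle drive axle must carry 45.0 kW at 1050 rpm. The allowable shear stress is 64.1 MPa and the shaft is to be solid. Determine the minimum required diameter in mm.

ω = 2π·1050/60 = 110.0 rad/s, so T = P/ω = 45.0×10³ / 110.0 = 409.3 N·m.
For a solid shaft τ_max = 16T/(πd³), so d = (16T/(π τ_allow))^(1/3) = (16·409.3/(π·6.41×10^7))^(1/3) = 0.03192 m.

31.9 mm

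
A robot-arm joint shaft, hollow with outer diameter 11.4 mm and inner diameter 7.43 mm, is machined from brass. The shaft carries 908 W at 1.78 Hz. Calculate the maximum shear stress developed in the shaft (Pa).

3.41e8 Pa

ω = 2π·1.78 = 11.18 rad/s, so T = P/ω = 908 / 11.18 = 81.19 N·m.
J = π(d_o⁴ − d_i⁴)/32 = π(0.0114⁴ − 0.00743⁴)/32 = 1.359×10^-9 m⁴.
τ_max = T·r/J = 81.19 × 0.00570 / 1.359×10^-9 = 3.405×10^8 Pa.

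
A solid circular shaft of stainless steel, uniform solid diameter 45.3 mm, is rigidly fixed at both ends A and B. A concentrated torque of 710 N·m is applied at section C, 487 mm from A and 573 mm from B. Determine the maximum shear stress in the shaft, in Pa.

With uniform GJ and both ends fixed, compatibility θ_AC = θ_CB gives T_A·a = T_B·b, together with T_A + T_B = T₀.
T_A = T₀·b/(a+b) = 710.0·573/1060 = 383.8 N·m; T_B = 326.2 N·m.
τ in each portion: τ_AC = 2.10×10^7 Pa, τ_CB = 1.79×10^7 Pa; maximum is in AC.
τ_max = T_AC·r/J = 383.8·0.0226/4.13×10^-7 = 2.103×10^7 Pa.

2.10e7 Pa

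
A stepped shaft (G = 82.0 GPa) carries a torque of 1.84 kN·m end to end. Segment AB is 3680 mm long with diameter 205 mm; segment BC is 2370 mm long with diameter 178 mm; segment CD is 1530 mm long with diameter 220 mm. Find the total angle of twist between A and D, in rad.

0.00117 rad

J_AB = π(0.205)⁴/32 = 1.73×10^-4 m⁴; J_BC = π(0.178)⁴/32 = 9.86×10^-5 m⁴; J_CD = π(0.220)⁴/32 = 2.30×10^-4 m⁴.
θ = (T/G)·Σ L_i/J_i = (1840/82.0×10⁹)·(3.68/1.73×10^-4 + 2.37/9.86×10^-5 + 1.53/2.30×10^-4) = 1.165×10^-3 rad.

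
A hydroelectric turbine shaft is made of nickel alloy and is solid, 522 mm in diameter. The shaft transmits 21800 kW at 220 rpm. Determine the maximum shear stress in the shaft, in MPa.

ω = 2π·220/60 = 23.04 rad/s, so T = P/ω = 21800×10³ / 23.04 = 946200 N·m.
J = πd⁴/32 = π(0.522)⁴/32 = 7.289×10^-3 m⁴.
τ_max = T·r/J = 946200 × 0.261 / 7.289×10^-3 = 3.388×10^7 Pa.

33.9 MPa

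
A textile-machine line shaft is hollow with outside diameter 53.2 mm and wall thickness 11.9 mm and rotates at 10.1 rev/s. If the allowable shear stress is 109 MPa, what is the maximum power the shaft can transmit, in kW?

185 kW

J = π(d_o⁴ − d_i⁴)/32 = π(0.0532⁴ − 0.0294⁴)/32 = 7.131×10^-7 m⁴.
T_max = τ_allow·J/r = 1.09×10^8 × 7.131×10^-7 / 0.0266 = 2922 N·m.
ω = 2π·10.1 = 63.46 rad/s, so P_max = T_max·ω = 1.854×10^5 W.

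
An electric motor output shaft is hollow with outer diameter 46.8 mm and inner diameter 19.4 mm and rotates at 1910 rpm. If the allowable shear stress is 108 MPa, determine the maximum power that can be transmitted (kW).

J = π(d_o⁴ − d_i⁴)/32 = π(0.0468⁴ − 0.0194⁴)/32 = 4.571×10^-7 m⁴.
T_max = τ_allow·J/r = 1.08×10^8 × 4.571×10^-7 / 0.0234 = 2109 N·m.
ω = 2π·1910/60 = 200.0 rad/s, so P_max = T_max·ω = 4.219×10^5 W.

422 kW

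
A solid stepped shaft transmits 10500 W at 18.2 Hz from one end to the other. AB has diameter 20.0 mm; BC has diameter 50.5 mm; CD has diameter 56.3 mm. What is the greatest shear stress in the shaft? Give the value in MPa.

58.5 MPa

ω = 2π·18.2 = 114.4 rad/s, so T = P/ω = 10500 / 114.4 = 91.82 N·m.
Under the same torque, τ_max = 16T/(πd³) is largest where d is smallest — segment AB (d = 20.0 mm).
τ_max = 16·91.82/(π·(0.0200)³) = 5.845×10^7 Pa.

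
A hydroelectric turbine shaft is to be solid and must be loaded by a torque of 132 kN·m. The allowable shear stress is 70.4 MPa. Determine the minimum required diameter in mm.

For a solid shaft τ_max = 16T/(πd³), so d = (16T/(π τ_allow))^(1/3) = (16·132000/(π·7.04×10^7))^(1/3) = 0.2122 m.

212 mm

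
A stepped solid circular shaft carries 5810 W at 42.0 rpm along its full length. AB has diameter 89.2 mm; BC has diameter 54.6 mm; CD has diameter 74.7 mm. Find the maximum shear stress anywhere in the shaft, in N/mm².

41.3 N/mm²

ω = 2π·42.0/60 = 4.398 rad/s, so T = P/ω = 5810 / 4.398 = 1321 N·m.
Under the same torque, τ_max = 16T/(πd³) is largest where d is smallest — segment BC (d = 54.6 mm).
τ_max = 16·1321/(π·(0.0546)³) = 4.133×10^7 Pa.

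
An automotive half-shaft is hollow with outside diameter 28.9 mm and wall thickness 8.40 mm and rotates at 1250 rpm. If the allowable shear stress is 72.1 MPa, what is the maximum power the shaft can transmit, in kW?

43.4 kW

J = π(d_o⁴ − d_i⁴)/32 = π(0.0289⁴ − 0.0121⁴)/32 = 6.638×10^-8 m⁴.
T_max = τ_allow·J/r = 7.21×10^7 × 6.638×10^-8 / 0.0144 = 331.2 N·m.
ω = 2π·1250/60 = 130.9 rad/s, so P_max = T_max·ω = 4.336×10^4 W.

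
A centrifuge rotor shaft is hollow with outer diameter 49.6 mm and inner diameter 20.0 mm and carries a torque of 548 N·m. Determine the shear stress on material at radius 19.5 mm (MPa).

18.5 MPa

J = π(d_o⁴ − d_i⁴)/32 = π(0.0496⁴ − 0.0200⁴)/32 = 5.785×10^-7 m⁴.
Shear stress varies linearly with radius: τ = T·r/J = 548.0 × 0.0195 / 5.785×10^-7 = 1.847×10^7 Pa.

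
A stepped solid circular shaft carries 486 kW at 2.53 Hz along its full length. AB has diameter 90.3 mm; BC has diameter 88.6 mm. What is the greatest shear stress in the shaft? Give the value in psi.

ω = 2π·2.53 = 15.90 rad/s, so T = P/ω = 486×10³ / 15.90 = 30570 N·m.
Under the same torque, τ_max = 16T/(πd³) is largest where d is smallest — segment BC (d = 88.6 mm).
τ_max = 16·30570/(π·(0.0886)³) = 2.239×10^8 Pa.

32500 psi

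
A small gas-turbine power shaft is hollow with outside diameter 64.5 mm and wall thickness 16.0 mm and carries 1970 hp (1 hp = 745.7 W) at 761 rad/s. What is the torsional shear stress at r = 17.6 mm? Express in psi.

ω = 761 rad/s, so T = P/ω = 1970×745.7 / 761.0 = 1930 N·m.
J = π(d_o⁴ − d_i⁴)/32 = π(0.0645⁴ − 0.0325⁴)/32 = 1.590×10^-6 m⁴.
Shear stress varies linearly with radius: τ = T·r/J = 1930 × 0.0176 / 1.590×10^-6 = 2.137×10^7 Pa.

3100 psi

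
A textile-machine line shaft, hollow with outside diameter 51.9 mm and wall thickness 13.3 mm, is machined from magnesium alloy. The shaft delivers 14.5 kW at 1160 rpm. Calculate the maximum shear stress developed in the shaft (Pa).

ω = 2π·1160/60 = 121.5 rad/s, so T = P/ω = 14.5×10³ / 121.5 = 119.4 N·m.
J = π(d_o⁴ − d_i⁴)/32 = π(0.0519⁴ − 0.0253⁴)/32 = 6.721×10^-7 m⁴.
τ_max = T·r/J = 119.4 × 0.0260 / 6.721×10^-7 = 4.609×10^6 Pa.

4.61e6 Pa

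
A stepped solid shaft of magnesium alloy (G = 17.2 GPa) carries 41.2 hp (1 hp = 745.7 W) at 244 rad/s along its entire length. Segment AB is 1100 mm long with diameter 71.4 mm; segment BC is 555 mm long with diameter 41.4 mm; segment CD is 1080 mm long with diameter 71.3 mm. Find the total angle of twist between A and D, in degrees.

1.17°

ω = 244 rad/s, so T = P/ω = 41.2×745.7 / 244.0 = 125.9 N·m.
J_AB = π(0.0714)⁴/32 = 2.55×10^-6 m⁴; J_BC = π(0.0414)⁴/32 = 2.88×10^-7 m⁴; J_CD = π(0.0713)⁴/32 = 2.54×10^-6 m⁴.
θ = (T/G)·Σ L_i/J_i = (125.9/17.2×10⁹)·(1.10/2.55×10^-6 + 0.555/2.88×10^-7 + 1.08/2.54×10^-6) = 0.02036 rad.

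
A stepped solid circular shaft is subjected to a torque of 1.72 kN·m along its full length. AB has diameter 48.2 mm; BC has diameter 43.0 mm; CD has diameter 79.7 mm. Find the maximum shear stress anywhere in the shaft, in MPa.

Under the same torque, τ_max = 16T/(πd³) is largest where d is smallest — segment BC (d = 43.0 mm).
τ_max = 16·1720/(π·(0.0430)³) = 1.102×10^8 Pa.

110 MPa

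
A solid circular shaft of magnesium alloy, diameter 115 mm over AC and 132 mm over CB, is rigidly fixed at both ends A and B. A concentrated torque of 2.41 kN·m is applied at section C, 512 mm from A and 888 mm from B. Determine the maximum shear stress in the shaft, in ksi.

0.585 ksi

Compatibility: T_A·a/J_AC = T_B·b/J_CB with T_A + T_B = T₀.
J_AC = 1.72×10^-5 m⁴, J_CB = 2.98×10^-5 m⁴, so T_A = T₀·(J_AC/a)/((J_AC/a)+(J_CB/b)) = 1204 N·m, T_B = 1206 N·m.
τ in each portion: τ_AC = 4.03×10^6 Pa, τ_CB = 2.67×10^6 Pa; maximum is in AC.
τ_max = T_AC·r/J = 1204·0.0575/1.72×10^-5 = 4.034×10^6 Pa.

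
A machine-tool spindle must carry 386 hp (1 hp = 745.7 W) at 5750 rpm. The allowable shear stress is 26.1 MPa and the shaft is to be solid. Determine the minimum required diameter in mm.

45.4 mm

ω = 2π·5750/60 = 602.1 rad/s, so T = P/ω = 386×745.7 / 602.1 = 478.0 N·m.
For a solid shaft τ_max = 16T/(πd³), so d = (16T/(π τ_allow))^(1/3) = (16·478.0/(π·2.61×10^7))^(1/3) = 0.04535 m.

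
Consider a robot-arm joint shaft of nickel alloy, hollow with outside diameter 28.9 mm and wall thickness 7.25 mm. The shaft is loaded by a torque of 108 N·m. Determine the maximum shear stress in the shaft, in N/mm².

24.3 N/mm²

J = π(d_o⁴ − d_i⁴)/32 = π(0.0289⁴ − 0.0144⁴)/32 = 6.426×10^-8 m⁴.
τ_max = T·r/J = 108.0 × 0.0144 / 6.426×10^-8 = 2.428×10^7 Pa.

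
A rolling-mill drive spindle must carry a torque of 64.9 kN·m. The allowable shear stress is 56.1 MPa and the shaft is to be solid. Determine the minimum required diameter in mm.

For a solid shaft τ_max = 16T/(πd³), so d = (16T/(π τ_allow))^(1/3) = (16·64900/(π·5.61×10^7))^(1/3) = 0.1806 m.

181 mm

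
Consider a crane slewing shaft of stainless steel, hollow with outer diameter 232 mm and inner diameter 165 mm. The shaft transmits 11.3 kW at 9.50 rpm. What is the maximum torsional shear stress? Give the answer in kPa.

ω = 2π·9.50/60 = 0.9948 rad/s, so T = P/ω = 11.3×10³ / 0.9948 = 11360 N·m.
J = π(d_o⁴ − d_i⁴)/32 = π(0.232⁴ − 0.165⁴)/32 = 2.116×10^-4 m⁴.
τ_max = T·r/J = 11360 × 0.116 / 2.116×10^-4 = 6.225×10^6 Pa.

6230 kPa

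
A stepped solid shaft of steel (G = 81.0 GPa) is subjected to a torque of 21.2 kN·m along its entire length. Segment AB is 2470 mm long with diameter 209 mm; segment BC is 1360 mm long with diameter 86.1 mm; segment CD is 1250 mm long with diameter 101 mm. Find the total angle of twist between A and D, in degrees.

J_AB = π(0.209)⁴/32 = 1.87×10^-4 m⁴; J_BC = π(0.0861)⁴/32 = 5.40×10^-6 m⁴; J_CD = π(0.101)⁴/32 = 1.02×10^-5 m⁴.
θ = (T/G)·Σ L_i/J_i = (21200/81.0×10⁹)·(2.47/1.87×10^-4 + 1.36/5.40×10^-6 + 1.25/1.02×10^-5) = 0.1014 rad.

5.81°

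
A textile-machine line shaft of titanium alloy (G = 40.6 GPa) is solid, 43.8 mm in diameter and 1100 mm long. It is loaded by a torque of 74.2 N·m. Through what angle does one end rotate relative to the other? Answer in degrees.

0.319°

J = πd⁴/32 = π(0.0438)⁴/32 = 3.613×10^-7 m⁴.
θ = T·L/(G·J) = 74.20 × 1.10 / (40.6×10⁹ × 3.613×10^-7) = 5.564×10^-3 rad.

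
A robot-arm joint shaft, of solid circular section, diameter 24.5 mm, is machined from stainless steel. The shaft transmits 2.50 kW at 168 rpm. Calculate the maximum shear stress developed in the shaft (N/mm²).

ω = 2π·168/60 = 17.59 rad/s, so T = P/ω = 2.50×10³ / 17.59 = 142.1 N·m.
J = πd⁴/32 = π(0.0245)⁴/32 = 3.537×10^-8 m⁴.
τ_max = T·r/J = 142.1 × 0.0123 / 3.537×10^-8 = 4.921×10^7 Pa.

49.2 N/mm²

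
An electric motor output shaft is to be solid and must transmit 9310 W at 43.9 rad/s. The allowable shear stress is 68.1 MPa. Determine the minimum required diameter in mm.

ω = 43.9 rad/s, so T = P/ω = 9310 / 43.90 = 212.1 N·m.
For a solid shaft τ_max = 16T/(πd³), so d = (16T/(π τ_allow))^(1/3) = (16·212.1/(π·6.81×10^7))^(1/3) = 0.02512 m.

25.1 mm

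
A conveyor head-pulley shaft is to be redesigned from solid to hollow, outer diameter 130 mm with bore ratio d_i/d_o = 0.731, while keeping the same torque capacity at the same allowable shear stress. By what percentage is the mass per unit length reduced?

Equal τ_max and T ⇒ the solid shaft needs d_s³ = d_o³(1−k⁴), so d_s = 130·(1−0.731⁴)^(1/3) = 116.2 mm.
Area ratio A_h/A_s = d_o²(1−k²)/d_s² = (1−k²)/(1−k⁴)^(2/3) = 0.5826.
Mass saving = 1 − 0.5826 = 41.7 %.

41.7 %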